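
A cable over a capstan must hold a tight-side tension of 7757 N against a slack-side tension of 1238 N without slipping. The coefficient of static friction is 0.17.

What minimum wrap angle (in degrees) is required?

β_min ≈ 618°

T₂/T₁ = e^{μβ} → β = ln(T₂/T₁)/μ.
β = ln(7757/1238)/0.17 = 1.835/0.17 = 10.79 rad.
In degrees: β = 10.79 × 180/π = 618°.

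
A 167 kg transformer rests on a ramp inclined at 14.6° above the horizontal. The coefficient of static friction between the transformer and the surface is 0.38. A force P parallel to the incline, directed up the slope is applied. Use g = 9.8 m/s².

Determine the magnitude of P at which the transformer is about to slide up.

P ≈ 1010 N

At impending motion up the slope, friction acts down-slope at its limit: f = μ_s N.
P is parallel to the surface, so N = m g cos θ = 1580 N.
Along the incline: P = m g sin θ + μ_s N = 413 + 0.38×1580 = 1010 N.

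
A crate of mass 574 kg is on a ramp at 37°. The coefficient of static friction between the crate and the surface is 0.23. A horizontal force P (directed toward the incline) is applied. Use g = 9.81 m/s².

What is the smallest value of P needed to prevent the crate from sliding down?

The crate tends to slide down (tan θ > μ_s), so at the point of impending slip friction acts up-slope at its limit: f = μ_s N.
Perpendicular to the incline: N = m g cos θ + P sin θ.
Along the incline: P cos θ + μ_s N = m g sin θ, i.e. P cos θ + μ_s (m g cos θ + P sin θ) = m g sin θ.
Solving, P (cos θ + μ_s sin θ) = m g (sin θ − μ_s cos θ), so P = 5630×0.4181/0.9371 = 2510 N.

P_min ≈ 2510 N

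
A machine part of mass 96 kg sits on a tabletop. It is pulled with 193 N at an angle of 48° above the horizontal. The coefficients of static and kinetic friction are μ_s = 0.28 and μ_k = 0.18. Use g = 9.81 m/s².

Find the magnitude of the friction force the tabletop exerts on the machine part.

f ≈ 129 N

N = m g − P sin α = 941.8 − 193×sin 48° = 798.3 N.
The horizontal driving force is P cos α = 129.1 N, so equilibrium needs friction f = 129.1 N.
μ_s N = 0.28 × 798.3 = 223.5 N.
Since 129.1 N does not exceed the limit, the machine part stays at rest and f = 129 N.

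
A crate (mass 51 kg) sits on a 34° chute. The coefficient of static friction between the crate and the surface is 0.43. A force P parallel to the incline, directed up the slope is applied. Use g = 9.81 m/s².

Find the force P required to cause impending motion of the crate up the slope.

P ≈ 458 N

At impending motion up the slope, friction acts down-slope at its limit: f = μ_s N.
P is parallel to the surface, so N = m g cos θ = 415 N.
Along the incline: P = m g sin θ + μ_s N = 280 + 0.43×415 = 458 N.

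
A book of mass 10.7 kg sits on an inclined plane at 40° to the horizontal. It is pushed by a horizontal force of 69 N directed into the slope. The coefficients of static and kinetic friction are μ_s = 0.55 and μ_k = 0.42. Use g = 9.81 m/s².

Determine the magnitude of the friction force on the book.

f ≈ 14.6 N (up the incline)

Resolve perpendicular to the incline: N = m g cos θ + P sin θ = 10.7×9.81×cos 40° + 69×sin 40° = 124.8 N.
Parallel to the incline: P cos θ − m g sin θ = 52.86 − 67.47 = -14.61 N; the friction needed to balance this is 14.61 N acting up the slope.
The limit of static friction is μ_s N = 68.62 N.
Since 14.61 N is within the 68.62 N limit, the book stays put and friction is exactly 14.6 N.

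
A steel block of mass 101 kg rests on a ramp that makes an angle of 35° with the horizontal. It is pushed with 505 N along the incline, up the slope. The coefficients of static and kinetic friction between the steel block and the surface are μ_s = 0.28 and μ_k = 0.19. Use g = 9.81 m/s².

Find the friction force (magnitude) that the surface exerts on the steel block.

The normal reaction is N = m g cos θ = 811.6 N.
Parallel to the incline, ΣF = 0 gives f = m g sin θ − P = 568.3 − 505 = 63.31 N (up-slope positive).
Static friction can supply at most μ_s N = 227.3 N.
Since |63.31| ≤ 227.3 N, no slip — friction simply equals what equilibrium demands.

f ≈ 63.3 N (up the incline)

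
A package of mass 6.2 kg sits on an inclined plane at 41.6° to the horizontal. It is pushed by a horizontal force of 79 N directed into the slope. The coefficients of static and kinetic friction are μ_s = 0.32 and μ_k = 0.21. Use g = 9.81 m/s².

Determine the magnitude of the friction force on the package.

The horizontal push has a component P sin θ into the surface, so N = m g cos θ + P sin θ = 45.48 + 52.45 = 97.93 N.
Parallel to the incline: P cos θ − m g sin θ = 59.08 − 40.38 = 18.69 N; the friction needed to balance this is 18.69 N acting down the slope.
The limit of static friction is μ_s N = 31.34 N.
|f_req| = 18.69 ≤ 31.34 N → the package is in equilibrium; friction equals the required value.

f ≈ 18.7 N (down the incline)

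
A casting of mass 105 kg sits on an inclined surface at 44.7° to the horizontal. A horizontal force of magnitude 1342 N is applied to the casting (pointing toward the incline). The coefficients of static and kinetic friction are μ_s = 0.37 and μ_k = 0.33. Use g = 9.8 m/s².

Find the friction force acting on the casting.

f ≈ 230 N (down the incline)

Normal direction: N = m g cos θ + P sin θ = 1675 N.
Parallel to the incline: P cos θ − m g sin θ = 953.9 − 723.8 = 230.1 N; the friction needed to balance this is 230.1 N acting down the slope.
Maximum static friction: μ_s N = 0.37 × 1675 = 619.9 N.
Since 230.1 N is within the 619.9 N limit, the casting stays put and friction is exactly 230 N.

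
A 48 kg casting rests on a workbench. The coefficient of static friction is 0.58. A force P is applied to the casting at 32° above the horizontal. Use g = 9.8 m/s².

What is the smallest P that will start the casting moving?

P ≈ 236 N

N = m g − P sin α (the pull lifts the casting).
At impending slip, P cos α = μ_s N = μ_s (m g − P sin α).
Solving: P (cos α + μ_s sin α) = μ_s m g → P = 0.58×470/(cos 32° + 0.58 sin 32°) = 273/1.155 = 236 N.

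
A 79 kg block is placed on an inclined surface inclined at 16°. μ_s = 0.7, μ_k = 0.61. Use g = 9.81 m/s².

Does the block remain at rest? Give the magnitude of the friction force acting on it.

f ≈ 214 N

N = m g cos θ = 745 N.
Down-slope weight component: m g sin θ = 214 N.
μ_s N = 521 N.
214 ≤ 521 N, so it stays put; friction = 214 N.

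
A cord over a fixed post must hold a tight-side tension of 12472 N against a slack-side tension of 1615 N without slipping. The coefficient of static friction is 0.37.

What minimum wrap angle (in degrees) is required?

T₂/T₁ = e^{μβ} → β = ln(T₂/T₁)/μ.
β = ln(12472/1615)/0.37 = 2.044/0.37 = 5.525 rad.
In degrees: β = 5.525 × 180/π = 317°.

β_min ≈ 317°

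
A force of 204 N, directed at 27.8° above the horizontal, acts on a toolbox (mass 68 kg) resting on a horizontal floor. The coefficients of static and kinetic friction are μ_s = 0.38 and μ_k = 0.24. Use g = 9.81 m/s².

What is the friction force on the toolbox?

f ≈ 180 N

N = m g − P sin α = 667.1 − 204×sin 27.8° = 571.9 N.
The horizontal driving force is P cos α = 180.5 N, so equilibrium needs friction f = 180.5 N.
The static-friction limit is μ_s N = 217.3 N.
180.5 ≤ 217.3 N → static; friction equals the required 180 N.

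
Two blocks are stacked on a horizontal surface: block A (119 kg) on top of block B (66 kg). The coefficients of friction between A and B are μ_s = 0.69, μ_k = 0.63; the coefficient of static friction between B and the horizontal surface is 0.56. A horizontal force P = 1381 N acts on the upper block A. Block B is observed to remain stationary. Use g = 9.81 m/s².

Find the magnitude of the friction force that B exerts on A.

f ≈ 735 N

Between the blocks, N₁ = m_A g = 1167 N.
So the A–B interface can sustain at most μ_s N₁ = 805.5 N of static friction.
Since P = 1381 N > 805.5 N, A slides on B; the A–B friction is kinetic: f₁ = μ_k N₁ = 0.63×1167 = 735 N.
B experiences an equal 735 N forward from A (third law). B is in equilibrium, so the floor supplies f₂ = 735 N of static friction (limit μ_s(m_A+m_B)g = 1016 N, not exceeded).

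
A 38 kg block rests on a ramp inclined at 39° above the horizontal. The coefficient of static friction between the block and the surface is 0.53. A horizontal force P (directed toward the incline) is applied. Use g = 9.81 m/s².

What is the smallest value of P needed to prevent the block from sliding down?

P_min ≈ 73 N

The block tends to slide down (tan θ > μ_s), so at the point of impending slip friction acts up-slope at its limit: f = μ_s N.
Perpendicular to the incline: N = m g cos θ + P sin θ.
Along the incline: P cos θ + μ_s N = m g sin θ, i.e. P cos θ + μ_s (m g cos θ + P sin θ) = m g sin θ.
Solving, P (cos θ + μ_s sin θ) = m g (sin θ − μ_s cos θ), so P = 373×0.2174/1.111 = 73 N.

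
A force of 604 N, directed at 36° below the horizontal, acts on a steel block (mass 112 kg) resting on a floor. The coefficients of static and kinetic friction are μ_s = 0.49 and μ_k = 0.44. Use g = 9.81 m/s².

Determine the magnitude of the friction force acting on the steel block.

f ≈ 489 N

The vertical component of P adds to the normal force: N = m g + P sin α = 1099 + 355 = 1454 N.
The horizontal driving force is P cos α = 488.6 N, so equilibrium needs friction f = 488.6 N.
The static-friction limit is μ_s N = 712.3 N.
488.6 ≤ 712.3 N → static; friction equals the required 489 N.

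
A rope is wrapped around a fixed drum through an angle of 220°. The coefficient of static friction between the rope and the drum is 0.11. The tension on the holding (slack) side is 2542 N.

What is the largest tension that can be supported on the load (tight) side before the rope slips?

T_max ≈ 3880 N

At impending slip the capstan equation gives T₂/T₁ = e^{μβ} with β in radians.
β = 220° × π/180 = 3.84 rad.
e^{μβ} = e^{0.11×3.84} = 1.526.
T₂ = T₁ · e^{μβ} = 2542 × 1.526 = 3880 N.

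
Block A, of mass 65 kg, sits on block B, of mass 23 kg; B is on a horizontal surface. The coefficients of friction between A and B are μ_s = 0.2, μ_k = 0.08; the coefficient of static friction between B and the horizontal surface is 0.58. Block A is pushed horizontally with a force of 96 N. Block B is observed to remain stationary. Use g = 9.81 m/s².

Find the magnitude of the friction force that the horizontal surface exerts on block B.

Normal force at the A–B interface: N₁ = m_A g = 637.6 N.
Maximum static friction on A from B: μ_s N₁ = 0.2×637.6 = 127.5 N.
P = 96 N is within that limit, so A and B move together (both at rest); the A–B friction is simply f₁ = P = 96 N.
By Newton's third law B feels 96 N forward from A. With B stationary, the floor's static friction on B balances it: f₂ = 96 N (well within μ_s(m_A+m_B)g = 500.7 N).

f ≈ 96 N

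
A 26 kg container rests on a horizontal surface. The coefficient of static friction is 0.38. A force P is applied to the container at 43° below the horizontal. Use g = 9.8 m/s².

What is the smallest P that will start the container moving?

P ≈ 205 N

N = m g + P sin α (the push presses the container into the horizontal surface).
At impending slip, P cos α = μ_s N = μ_s (m g + P sin α).
Solving: P (cos α − μ_s sin α) = μ_s m g → P = 0.38×255/(cos 43° − 0.38 sin 43°) = 96.8/0.4722 = 205 N.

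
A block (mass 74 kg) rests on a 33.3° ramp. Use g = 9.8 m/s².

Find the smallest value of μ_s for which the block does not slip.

At the slip threshold m g sin θ = μ_s m g cos θ, so μ_s,min = tan θ.
μ_s,min = tan 33.3° = 0.657.

μ_s,min ≈ 0.657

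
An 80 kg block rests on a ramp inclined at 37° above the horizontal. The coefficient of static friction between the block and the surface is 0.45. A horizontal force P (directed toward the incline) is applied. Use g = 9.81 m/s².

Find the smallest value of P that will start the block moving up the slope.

P ≈ 1430 N

At impending motion up the slope, friction acts down-slope at its limit: f = μ_s N.
Perpendicular to the incline: N = m g cos θ + P sin θ.
Along the incline: P cos θ = m g sin θ + μ_s N = m g sin θ + μ_s (m g cos θ + P sin θ).
Solving, P (cos θ − μ_s sin θ) = m g (sin θ + μ_s cos θ), so P = 80×9.81×(sin 37° + 0.45 cos 37°)/(cos 37° − 0.45 sin 37°) = 785×0.9612/0.5278 = 1430 N.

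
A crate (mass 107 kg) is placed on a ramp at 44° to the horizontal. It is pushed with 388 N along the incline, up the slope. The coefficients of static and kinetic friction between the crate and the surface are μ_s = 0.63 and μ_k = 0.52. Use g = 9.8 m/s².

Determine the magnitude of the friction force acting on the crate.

The normal reaction is N = m g cos θ = 754.3 N.
For equilibrium along the incline the friction force must supply f = m g sin θ − P = 728.4 − 388 = 340.4 N (positive meaning up-slope).
The static-friction ceiling is μ_s N = 0.63 × 754.3 = 475.2 N.
Since |340.4| ≤ 475.2 N, static friction is sufficient; f equals the required value, not μ_s N.

f ≈ 340 N (up the incline)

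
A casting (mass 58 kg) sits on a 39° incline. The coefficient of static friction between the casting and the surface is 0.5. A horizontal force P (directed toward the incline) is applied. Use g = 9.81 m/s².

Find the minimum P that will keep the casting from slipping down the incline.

The casting tends to slide down (tan θ > μ_s), so at the point of impending slip friction acts up-slope at its limit: f = μ_s N.
Perpendicular to the incline: N = m g cos θ + P sin θ.
Along the incline: P cos θ + μ_s N = m g sin θ, i.e. P cos θ + μ_s (m g cos θ + P sin θ) = m g sin θ.
Solving, P (cos θ + μ_s sin θ) = m g (sin θ − μ_s cos θ), so P = 569×0.2407/1.092 = 125 N.

P_min ≈ 125 N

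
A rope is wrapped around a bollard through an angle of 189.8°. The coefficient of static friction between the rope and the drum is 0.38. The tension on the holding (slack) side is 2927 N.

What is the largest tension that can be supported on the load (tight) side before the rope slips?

T_max ≈ 10300 N

At impending slip the capstan equation gives T₂/T₁ = e^{μβ} with β in radians.
β = 189.8° × π/180 = 3.313 rad.
e^{μβ} = e^{0.38×3.313} = 3.521.
T₂ = T₁ · e^{μβ} = 2927 × 3.521 = 10300 N.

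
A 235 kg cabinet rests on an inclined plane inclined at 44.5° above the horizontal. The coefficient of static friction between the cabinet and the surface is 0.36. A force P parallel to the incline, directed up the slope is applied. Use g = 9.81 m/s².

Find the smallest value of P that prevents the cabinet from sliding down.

The cabinet tends to slide down (tan θ > μ_s), so at the point of impending slip friction acts up-slope at its limit: f = μ_s N.
P is parallel to the surface, so N = m g cos θ = 1640 N.
Along the incline: P + μ_s N = m g sin θ, so P = 1620 − 0.36×1640 = 1020 N.

P_min ≈ 1020 N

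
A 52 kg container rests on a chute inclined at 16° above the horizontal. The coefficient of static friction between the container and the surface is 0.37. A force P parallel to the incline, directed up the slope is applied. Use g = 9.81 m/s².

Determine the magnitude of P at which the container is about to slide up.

At impending motion up the slope, friction acts down-slope at its limit: f = μ_s N.
P is parallel to the surface, so N = m g cos θ = 490 N.
Along the incline: P = m g sin θ + μ_s N = 141 + 0.37×490 = 322 N.

P ≈ 322 N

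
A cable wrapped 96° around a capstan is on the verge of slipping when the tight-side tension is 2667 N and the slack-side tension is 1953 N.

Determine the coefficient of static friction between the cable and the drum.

μ ≈ 0.186

T₂/T₁ = e^{μβ} → μ = ln(T₂/T₁)/β.
β = 96° = 1.676 rad.
μ = ln(2667/1953)/1.676 = ln(1.366)/1.676 = 0.186.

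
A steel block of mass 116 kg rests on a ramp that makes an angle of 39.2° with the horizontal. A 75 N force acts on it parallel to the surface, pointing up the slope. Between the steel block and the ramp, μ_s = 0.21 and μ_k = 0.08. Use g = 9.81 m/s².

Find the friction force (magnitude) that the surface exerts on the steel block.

Normal force: N = m g cos θ = 116 × 9.81 × cos 39.2° = 881.9 N.
For equilibrium along the incline the friction force must supply f = m g sin θ − P = 719.2 − 75 = 644.2 N (positive meaning up-slope).
Static friction can supply at most μ_s N = 185.2 N.
|644.2| exceeds 185.2 N, so the steel block slips down-slope; friction is kinetic, f = μ_k N = 0.08×881.9 = 70.5 N.

f ≈ 70.5 N (up the incline)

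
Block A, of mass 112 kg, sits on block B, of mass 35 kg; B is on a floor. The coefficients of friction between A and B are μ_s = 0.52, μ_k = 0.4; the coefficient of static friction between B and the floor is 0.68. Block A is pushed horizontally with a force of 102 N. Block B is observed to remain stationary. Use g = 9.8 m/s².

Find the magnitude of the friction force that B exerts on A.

The normal force B exerts on A is simply A's weight, N₁ = 1098 N.
So the A–B interface can sustain at most μ_s N₁ = 570.8 N of static friction.
P = 102 N is within that limit, so A and B move together (both at rest); the A–B friction is simply f₁ = P = 102 N.
By Newton's third law B feels 102 N forward from A. With B stationary, the floor's static friction on B balances it: f₂ = 102 N (well within μ_s(m_A+m_B)g = 979.6 N).

f ≈ 102 N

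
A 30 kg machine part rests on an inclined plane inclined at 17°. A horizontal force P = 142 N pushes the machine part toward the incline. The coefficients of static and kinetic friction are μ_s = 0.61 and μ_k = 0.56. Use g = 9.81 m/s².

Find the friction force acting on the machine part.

Normal direction: N = m g cos θ + P sin θ = 323 N.
Along the incline, the net driving force (taking up-slope positive) is P cos θ − m g sin θ = 135.8 − 86.04 = 49.75 N, so equilibrium requires friction f = -49.75 N (down-slope).
The limit of static friction is μ_s N = 197 N.
|f_req| = 49.75 ≤ 197 N → the machine part is in equilibrium; friction equals the required value.

f ≈ 49.8 N (down the incline)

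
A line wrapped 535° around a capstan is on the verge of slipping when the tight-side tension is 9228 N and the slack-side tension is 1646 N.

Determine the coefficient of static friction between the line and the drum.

μ ≈ 0.185

T₂/T₁ = e^{μβ} → μ = ln(T₂/T₁)/β.
β = 535° = 9.338 rad.
μ = ln(9228/1646)/9.338 = ln(5.606)/9.338 = 0.185.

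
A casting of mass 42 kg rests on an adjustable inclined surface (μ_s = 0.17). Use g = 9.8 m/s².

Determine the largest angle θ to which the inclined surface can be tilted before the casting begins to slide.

At the slip threshold, m g sin θ = μ_s · m g cos θ, so tan θ = μ_s.
θ_max = arctan(0.17) = 9.65°.

θ_max ≈ 9.65°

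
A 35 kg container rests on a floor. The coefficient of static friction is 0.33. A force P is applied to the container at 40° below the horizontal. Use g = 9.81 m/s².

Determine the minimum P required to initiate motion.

P ≈ 205 N

N = m g + P sin α (the push presses the container into the floor).
At impending slip, P cos α = μ_s N = μ_s (m g + P sin α).
Solving: P (cos α − μ_s sin α) = μ_s m g → P = 0.33×343/(cos 40° − 0.33 sin 40°) = 113/0.5539 = 205 N.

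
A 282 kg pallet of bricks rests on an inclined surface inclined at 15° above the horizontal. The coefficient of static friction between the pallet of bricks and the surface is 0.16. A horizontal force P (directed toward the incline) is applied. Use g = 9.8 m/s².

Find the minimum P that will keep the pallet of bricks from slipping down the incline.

The pallet of bricks tends to slide down (tan θ > μ_s), so at the point of impending slip friction acts up-slope at its limit: f = μ_s N.
Perpendicular to the incline: N = m g cos θ + P sin θ.
Along the incline: P cos θ + μ_s N = m g sin θ, i.e. P cos θ + μ_s (m g cos θ + P sin θ) = m g sin θ.
Solving, P (cos θ + μ_s sin θ) = m g (sin θ − μ_s cos θ), so P = 2760×0.1043/1.007 = 286 N.

P_min ≈ 286 N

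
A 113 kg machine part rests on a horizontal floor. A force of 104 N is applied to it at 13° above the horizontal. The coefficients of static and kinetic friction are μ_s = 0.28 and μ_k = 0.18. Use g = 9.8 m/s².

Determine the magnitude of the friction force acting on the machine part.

f ≈ 101 N

Vertical equilibrium gives N = m g − P sin α = 1084 N.
For equilibrium, f = P cos α = 104×cos 13° = 101.3 N.
The static-friction limit is μ_s N = 303.5 N.
101.3 ≤ 303.5 N → static; friction equals the required 101 N.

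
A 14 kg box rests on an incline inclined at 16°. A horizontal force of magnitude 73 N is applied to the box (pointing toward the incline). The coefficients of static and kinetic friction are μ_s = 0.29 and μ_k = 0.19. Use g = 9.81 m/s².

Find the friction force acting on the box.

f ≈ 32.3 N (down the incline)

Normal direction: N = m g cos θ + P sin θ = 152.1 N.
Along the incline, the net driving force (taking up-slope positive) is P cos θ − m g sin θ = 70.17 − 37.86 = 32.32 N, so equilibrium requires friction f = -32.32 N (down-slope).
The limit of static friction is μ_s N = 44.12 N.
|f_req| = 32.32 ≤ 44.12 N → the box is in equilibrium; friction equals the required value.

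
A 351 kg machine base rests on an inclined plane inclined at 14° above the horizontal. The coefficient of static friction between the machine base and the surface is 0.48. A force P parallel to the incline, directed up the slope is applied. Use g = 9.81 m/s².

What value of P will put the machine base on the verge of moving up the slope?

P ≈ 2440 N

At impending motion up the slope, friction acts down-slope at its limit: f = μ_s N.
P is parallel to the surface, so N = m g cos θ = 3340 N.
Along the incline: P = m g sin θ + μ_s N = 833 + 0.48×3340 = 2440 N.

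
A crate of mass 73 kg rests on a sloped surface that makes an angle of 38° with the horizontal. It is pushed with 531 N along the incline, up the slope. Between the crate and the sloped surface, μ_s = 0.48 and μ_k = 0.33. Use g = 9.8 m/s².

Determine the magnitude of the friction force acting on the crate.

Normal force: N = m g cos θ = 73 × 9.8 × cos 38° = 563.7 N.
The friction needed for equilibrium is m g sin θ − P = 440.4 − 531 = -90.56 N, measured positive up-slope.
The static-friction ceiling is μ_s N = 0.48 × 563.7 = 270.6 N.
Since |-90.56| ≤ 270.6 N, no slip — friction simply equals what equilibrium demands.

f ≈ 90.6 N (down the incline)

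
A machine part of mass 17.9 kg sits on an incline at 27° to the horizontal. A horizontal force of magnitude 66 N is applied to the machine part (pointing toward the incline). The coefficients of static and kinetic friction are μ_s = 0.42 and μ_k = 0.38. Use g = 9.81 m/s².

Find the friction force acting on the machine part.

f ≈ 20.9 N (up the incline)

Normal direction: N = m g cos θ + P sin θ = 186.4 N.
Parallel to the incline: P cos θ − m g sin θ = 58.81 − 79.72 = -20.91 N; the friction needed to balance this is 20.91 N acting up the slope.
Maximum static friction: μ_s N = 0.42 × 186.4 = 78.3 N.
|f_req| = 20.91 ≤ 78.3 N → the machine part is in equilibrium; friction equals the required value.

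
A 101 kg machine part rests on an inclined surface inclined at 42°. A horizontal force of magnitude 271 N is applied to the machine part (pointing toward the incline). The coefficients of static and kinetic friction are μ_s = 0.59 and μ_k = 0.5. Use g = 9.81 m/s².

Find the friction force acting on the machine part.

The horizontal push has a component P sin θ into the surface, so N = m g cos θ + P sin θ = 736.3 + 181.3 = 917.6 N.
Parallel to the incline: P cos θ − m g sin θ = 201.4 − 663 = -461.6 N; the friction needed to balance this is 461.6 N acting up the slope.
The limit of static friction is μ_s N = 541.4 N.
Since 461.6 N is within the 541.4 N limit, the machine part stays put and friction is exactly 462 N.

f ≈ 462 N (up the incline)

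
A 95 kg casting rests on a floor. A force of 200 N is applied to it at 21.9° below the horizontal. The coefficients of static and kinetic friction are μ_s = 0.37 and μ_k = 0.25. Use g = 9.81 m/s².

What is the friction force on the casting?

f ≈ 186 N

The vertical component of P adds to the normal force: N = m g + P sin α = 932 + 74.6 = 1007 N.
The horizontal driving force is P cos α = 185.6 N, so equilibrium needs friction f = 185.6 N.
The static-friction limit is μ_s N = 372.4 N.
185.6 ≤ 372.4 N → static; friction equals the required 186 N.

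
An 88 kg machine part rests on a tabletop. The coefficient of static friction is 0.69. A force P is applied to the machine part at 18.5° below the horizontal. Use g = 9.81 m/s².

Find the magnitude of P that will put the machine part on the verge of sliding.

N = m g + P sin α (the push presses the machine part into the tabletop).
At impending slip, P cos α = μ_s N = μ_s (m g + P sin α).
Solving: P (cos α − μ_s sin α) = μ_s m g → P = 0.69×863/(cos 18.5° − 0.69 sin 18.5°) = 596/0.7294 = 817 N.

P ≈ 817 N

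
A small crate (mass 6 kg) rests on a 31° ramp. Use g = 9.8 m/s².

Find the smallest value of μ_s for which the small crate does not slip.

At the slip threshold m g sin θ = μ_s m g cos θ, so μ_s,min = tan θ.
μ_s,min = tan 31° = 0.601.

μ_s,min ≈ 0.601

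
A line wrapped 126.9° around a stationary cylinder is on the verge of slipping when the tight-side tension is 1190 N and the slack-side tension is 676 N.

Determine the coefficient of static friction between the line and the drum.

μ ≈ 0.255

T₂/T₁ = e^{μβ} → μ = ln(T₂/T₁)/β.
β = 126.9° = 2.215 rad.
μ = ln(1190/676)/2.215 = ln(1.76)/2.215 = 0.255.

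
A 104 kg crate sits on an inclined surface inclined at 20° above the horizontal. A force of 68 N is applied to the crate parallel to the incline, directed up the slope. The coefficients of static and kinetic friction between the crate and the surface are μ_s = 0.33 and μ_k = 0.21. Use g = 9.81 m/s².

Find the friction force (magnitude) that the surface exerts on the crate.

f ≈ 281 N (up the incline)

Perpendicular to the surface, N = m g cos θ = 104·9.81·cos 20° = 958.7 N.
Parallel to the incline, ΣF = 0 gives f = m g sin θ − P = 348.9 − 68 = 280.9 N (up-slope positive).
Static friction can supply at most μ_s N = 316.4 N.
Since |280.9| ≤ 316.4 N, static friction is sufficient; f equals the required value, not μ_s N.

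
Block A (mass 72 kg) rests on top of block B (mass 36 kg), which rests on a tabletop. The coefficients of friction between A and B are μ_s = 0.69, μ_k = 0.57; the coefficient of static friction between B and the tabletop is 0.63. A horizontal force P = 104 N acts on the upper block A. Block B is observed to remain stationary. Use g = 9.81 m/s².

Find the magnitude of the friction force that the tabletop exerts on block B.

Between the blocks, N₁ = m_A g = 706.3 N.
Maximum static friction on A from B: μ_s N₁ = 0.69×706.3 = 487.4 N.
P = 104 N is within that limit, so A and B move together (both at rest); the A–B friction is simply f₁ = P = 104 N.
B experiences an equal 104 N forward from A (third law). B is in equilibrium, so the floor supplies f₂ = 104 N of static friction (limit μ_s(m_A+m_B)g = 667.5 N, not exceeded).

f ≈ 104 N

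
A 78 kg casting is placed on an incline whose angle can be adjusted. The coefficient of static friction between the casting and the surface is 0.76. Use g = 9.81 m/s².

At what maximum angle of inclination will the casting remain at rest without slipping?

θ_max ≈ 37.2°

At the slip threshold, m g sin θ = μ_s · m g cos θ, so tan θ = μ_s.
θ_max = arctan(0.76) = 37.2°.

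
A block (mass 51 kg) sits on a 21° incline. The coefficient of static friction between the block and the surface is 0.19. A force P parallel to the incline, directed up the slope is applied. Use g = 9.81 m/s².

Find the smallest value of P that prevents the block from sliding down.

The block tends to slide down (tan θ > μ_s), so at the point of impending slip friction acts up-slope at its limit: f = μ_s N.
P is parallel to the surface, so N = m g cos θ = 467 N.
Along the incline: P + μ_s N = m g sin θ, so P = 179 − 0.19×467 = 90.5 N.

P_min ≈ 90.5 N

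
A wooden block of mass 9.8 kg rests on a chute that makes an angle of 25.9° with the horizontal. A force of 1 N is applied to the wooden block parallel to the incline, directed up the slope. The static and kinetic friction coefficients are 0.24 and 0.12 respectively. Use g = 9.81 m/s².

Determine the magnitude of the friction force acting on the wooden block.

Perpendicular to the surface, N = m g cos θ = 9.8·9.81·cos 25.9° = 86.48 N.
Parallel to the incline, ΣF = 0 gives f = m g sin θ − P = 41.99 − 1 = 40.99 N (up-slope positive).
Maximum static friction available: μ_s N = 0.24 × 86.48 = 20.76 N.
Since |40.99| > 20.76 N, static friction cannot hold it; the wooden block slides down the incline and kinetic friction applies: f = μ_k N = 0.12 × 86.48 = 10.4 N.

f ≈ 10.4 N (up the incline)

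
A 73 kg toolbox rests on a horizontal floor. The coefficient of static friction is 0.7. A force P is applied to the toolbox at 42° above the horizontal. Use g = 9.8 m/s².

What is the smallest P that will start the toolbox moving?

P ≈ 413 N

N = m g − P sin α (the pull lifts the toolbox).
At impending slip, P cos α = μ_s N = μ_s (m g − P sin α).
Solving: P (cos α + μ_s sin α) = μ_s m g → P = 0.7×715/(cos 42° + 0.7 sin 42°) = 501/1.212 = 413 N.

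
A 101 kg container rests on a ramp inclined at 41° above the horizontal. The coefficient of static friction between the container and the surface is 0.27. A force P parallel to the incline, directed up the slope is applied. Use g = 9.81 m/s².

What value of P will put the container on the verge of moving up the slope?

P ≈ 852 N

At impending motion up the slope, friction acts down-slope at its limit: f = μ_s N.
P is parallel to the surface, so N = m g cos θ = 748 N.
Along the incline: P = m g sin θ + μ_s N = 650 + 0.27×748 = 852 N.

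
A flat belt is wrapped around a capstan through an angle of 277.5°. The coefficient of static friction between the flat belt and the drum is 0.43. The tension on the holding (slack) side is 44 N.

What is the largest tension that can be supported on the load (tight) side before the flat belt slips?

T_max ≈ 353 N

At impending slip the capstan equation gives T₂/T₁ = e^{μβ} with β in radians.
β = 277.5° × π/180 = 4.843 rad.
e^{μβ} = e^{0.43×4.843} = 8.025.
T₂ = T₁ · e^{μβ} = 44 × 8.025 = 353 N.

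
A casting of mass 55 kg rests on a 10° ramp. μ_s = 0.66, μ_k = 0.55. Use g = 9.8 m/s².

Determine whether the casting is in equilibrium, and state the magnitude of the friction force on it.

f ≈ 93.6 N

N = m g cos θ = 531 N.
Down-slope weight component: m g sin θ = 93.6 N.
μ_s N = 350 N.
93.6 ≤ 350 N, so it stays put; friction = 93.6 N.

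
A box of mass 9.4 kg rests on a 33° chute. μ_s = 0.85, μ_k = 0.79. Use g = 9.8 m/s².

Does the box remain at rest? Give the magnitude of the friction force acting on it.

N = m g cos θ = 77.3 N.
Down-slope weight component: m g sin θ = 50.2 N.
μ_s N = 65.7 N.
50.2 ≤ 65.7 N, so it stays put; friction = 50.2 N.

f ≈ 50.2 N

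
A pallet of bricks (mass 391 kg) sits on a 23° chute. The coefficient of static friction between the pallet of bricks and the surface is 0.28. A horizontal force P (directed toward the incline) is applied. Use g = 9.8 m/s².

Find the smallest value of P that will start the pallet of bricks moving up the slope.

P ≈ 3060 N

At impending motion up the slope, friction acts down-slope at its limit: f = μ_s N.
Perpendicular to the incline: N = m g cos θ + P sin θ.
Along the incline: P cos θ = m g sin θ + μ_s N = m g sin θ + μ_s (m g cos θ + P sin θ).
Solving, P (cos θ − μ_s sin θ) = m g (sin θ + μ_s cos θ), so P = 391×9.8×(sin 23° + 0.28 cos 23°)/(cos 23° − 0.28 sin 23°) = 3830×0.6485/0.8111 = 3060 N.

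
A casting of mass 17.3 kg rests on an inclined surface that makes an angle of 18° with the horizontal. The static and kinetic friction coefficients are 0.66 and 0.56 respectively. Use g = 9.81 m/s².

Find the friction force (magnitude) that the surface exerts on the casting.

Perpendicular to the surface, N = m g cos θ = 17.3·9.81·cos 18° = 161.4 N.
Along the slope the weight component is m g sin θ = 52.44 N; friction must supply exactly this, acting up-slope.
The static-friction ceiling is μ_s N = 0.66 × 161.4 = 106.5 N.
Since |52.44| ≤ 106.5 N, the casting remains in static equilibrium and friction takes exactly the required value.

f ≈ 52.4 N (up the incline)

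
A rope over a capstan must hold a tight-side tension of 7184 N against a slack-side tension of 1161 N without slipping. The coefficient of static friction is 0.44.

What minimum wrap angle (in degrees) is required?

β_min ≈ 237°

T₂/T₁ = e^{μβ} → β = ln(T₂/T₁)/μ.
β = ln(7184/1161)/0.44 = 1.823/0.44 = 4.142 rad.
In degrees: β = 4.142 × 180/π = 237°.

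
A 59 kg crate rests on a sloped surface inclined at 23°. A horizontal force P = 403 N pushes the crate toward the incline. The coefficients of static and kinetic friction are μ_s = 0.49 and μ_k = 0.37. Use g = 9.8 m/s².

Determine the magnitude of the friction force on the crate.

f ≈ 145 N (down the incline)

Normal direction: N = m g cos θ + P sin θ = 689.7 N.
Along the incline, the net driving force (taking up-slope positive) is P cos θ − m g sin θ = 371 − 225.9 = 145 N, so equilibrium requires friction f = -145 N (down-slope).
The limit of static friction is μ_s N = 338 N.
Since 145 N is within the 338 N limit, the crate stays put and friction is exactly 145 N.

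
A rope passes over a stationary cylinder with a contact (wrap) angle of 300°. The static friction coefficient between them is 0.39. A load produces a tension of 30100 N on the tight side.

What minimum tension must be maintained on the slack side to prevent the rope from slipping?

Capstan equation at impending slip: T_tight/T_slack = e^{μβ}.
β = 300° = 5.236 rad; e^{μβ} = e^{0.39×5.236} = 7.706.
T_slack = T_tight / e^{μβ} = 30100 / 7.706 = 3910 N.

T_min ≈ 3910 N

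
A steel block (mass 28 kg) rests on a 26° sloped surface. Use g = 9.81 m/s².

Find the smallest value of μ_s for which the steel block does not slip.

μ_s,min ≈ 0.488

At the slip threshold m g sin θ = μ_s m g cos θ, so μ_s,min = tan θ.
μ_s,min = tan 26° = 0.488.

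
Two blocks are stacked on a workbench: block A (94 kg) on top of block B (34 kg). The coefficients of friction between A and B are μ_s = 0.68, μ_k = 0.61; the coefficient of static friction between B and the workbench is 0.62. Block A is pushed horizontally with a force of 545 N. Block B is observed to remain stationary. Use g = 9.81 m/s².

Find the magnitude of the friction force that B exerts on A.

Between the blocks, N₁ = m_A g = 922.1 N.
Maximum static friction on A from B: μ_s N₁ = 0.68×922.1 = 627.1 N.
Since P = 545 N ≤ 627.1 N, A does not slip on B; friction on A equals P = 545 N.
By Newton's third law B feels 545 N forward from A. With B stationary, the floor's static friction on B balances it: f₂ = 545 N (well within μ_s(m_A+m_B)g = 778.5 N).

f ≈ 545 N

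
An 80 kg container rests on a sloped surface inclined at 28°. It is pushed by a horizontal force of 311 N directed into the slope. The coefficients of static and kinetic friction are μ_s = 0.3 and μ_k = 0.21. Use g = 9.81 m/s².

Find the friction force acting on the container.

f ≈ 93.8 N (up the incline)

The horizontal push has a component P sin θ into the surface, so N = m g cos θ + P sin θ = 692.9 + 146 = 838.9 N.
Parallel to the incline: P cos θ − m g sin θ = 274.6 − 368.4 = -93.84 N; the friction needed to balance this is 93.84 N acting up the slope.
Maximum static friction: μ_s N = 0.3 × 838.9 = 251.7 N.
Since 93.84 N is within the 251.7 N limit, the container stays put and friction is exactly 93.8 N.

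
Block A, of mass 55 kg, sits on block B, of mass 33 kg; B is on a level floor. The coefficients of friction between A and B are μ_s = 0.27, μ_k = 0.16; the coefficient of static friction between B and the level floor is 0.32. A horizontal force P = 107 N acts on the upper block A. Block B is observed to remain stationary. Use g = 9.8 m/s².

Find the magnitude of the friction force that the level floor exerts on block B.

f ≈ 107 N

Normal force at the A–B interface: N₁ = m_A g = 539 N.
Maximum static friction on A from B: μ_s N₁ = 0.27×539 = 145.5 N.
Since P = 107 N ≤ 145.5 N, A does not slip on B; friction on A equals P = 107 N.
B experiences an equal 107 N forward from A (third law). B is in equilibrium, so the floor supplies f₂ = 107 N of static friction (limit μ_s(m_A+m_B)g = 276 N, not exceeded).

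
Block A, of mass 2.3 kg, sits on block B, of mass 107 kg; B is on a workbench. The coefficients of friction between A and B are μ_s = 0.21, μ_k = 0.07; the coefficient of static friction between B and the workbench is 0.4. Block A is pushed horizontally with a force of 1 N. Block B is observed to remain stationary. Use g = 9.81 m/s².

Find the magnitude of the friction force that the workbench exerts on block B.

Between the blocks, N₁ = m_A g = 22.56 N.
Maximum static friction on A from B: μ_s N₁ = 0.21×22.56 = 4.738 N.
P = 1 N is within that limit, so A and B move together (both at rest); the A–B friction is simply f₁ = P = 1 N.
B experiences an equal 1 N forward from A (third law). B is in equilibrium, so the floor supplies f₂ = 1 N of static friction (limit μ_s(m_A+m_B)g = 428.9 N, not exceeded).

f ≈ 1 N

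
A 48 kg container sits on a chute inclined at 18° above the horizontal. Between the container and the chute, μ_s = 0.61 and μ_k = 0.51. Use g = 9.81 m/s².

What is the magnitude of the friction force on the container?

Perpendicular to the surface, N = m g cos θ = 48·9.81·cos 18° = 447.8 N.
Along the slope the weight component is m g sin θ = 145.5 N; friction must supply exactly this, acting up-slope.
The static-friction ceiling is μ_s N = 0.61 × 447.8 = 273.2 N.
Since |145.5| ≤ 273.2 N, static friction is sufficient; f equals the required value, not μ_s N.

f ≈ 146 N (up the incline)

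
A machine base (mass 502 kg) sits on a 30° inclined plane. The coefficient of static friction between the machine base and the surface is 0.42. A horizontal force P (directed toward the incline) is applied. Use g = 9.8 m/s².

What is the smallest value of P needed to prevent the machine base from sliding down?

P_min ≈ 623 N

The machine base tends to slide down (tan θ > μ_s), so at the point of impending slip friction acts up-slope at its limit: f = μ_s N.
Perpendicular to the incline: N = m g cos θ + P sin θ.
Along the incline: P cos θ + μ_s N = m g sin θ, i.e. P cos θ + μ_s (m g cos θ + P sin θ) = m g sin θ.
Solving, P (cos θ + μ_s sin θ) = m g (sin θ − μ_s cos θ), so P = 4920×0.1363/1.076 = 623 N.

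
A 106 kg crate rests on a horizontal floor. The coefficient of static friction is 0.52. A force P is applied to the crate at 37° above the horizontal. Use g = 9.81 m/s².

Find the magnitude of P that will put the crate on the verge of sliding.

P ≈ 486 N

N = m g − P sin α (the pull lifts the crate).
At impending slip, P cos α = μ_s N = μ_s (m g − P sin α).
Solving: P (cos α + μ_s sin α) = μ_s m g → P = 0.52×1040/(cos 37° + 0.52 sin 37°) = 541/1.112 = 486 N.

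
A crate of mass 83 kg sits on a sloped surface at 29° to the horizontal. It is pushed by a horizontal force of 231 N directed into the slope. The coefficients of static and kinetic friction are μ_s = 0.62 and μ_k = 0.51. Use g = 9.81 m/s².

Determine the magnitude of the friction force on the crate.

f ≈ 193 N (up the incline)

The horizontal push has a component P sin θ into the surface, so N = m g cos θ + P sin θ = 712.1 + 112 = 824.1 N.
Parallel to the incline: P cos θ − m g sin θ = 202 − 394.7 = -192.7 N; the friction needed to balance this is 192.7 N acting up the slope.
The limit of static friction is μ_s N = 511 N.
|f_req| = 192.7 ≤ 511 N → the crate is in equilibrium; friction equals the required value.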